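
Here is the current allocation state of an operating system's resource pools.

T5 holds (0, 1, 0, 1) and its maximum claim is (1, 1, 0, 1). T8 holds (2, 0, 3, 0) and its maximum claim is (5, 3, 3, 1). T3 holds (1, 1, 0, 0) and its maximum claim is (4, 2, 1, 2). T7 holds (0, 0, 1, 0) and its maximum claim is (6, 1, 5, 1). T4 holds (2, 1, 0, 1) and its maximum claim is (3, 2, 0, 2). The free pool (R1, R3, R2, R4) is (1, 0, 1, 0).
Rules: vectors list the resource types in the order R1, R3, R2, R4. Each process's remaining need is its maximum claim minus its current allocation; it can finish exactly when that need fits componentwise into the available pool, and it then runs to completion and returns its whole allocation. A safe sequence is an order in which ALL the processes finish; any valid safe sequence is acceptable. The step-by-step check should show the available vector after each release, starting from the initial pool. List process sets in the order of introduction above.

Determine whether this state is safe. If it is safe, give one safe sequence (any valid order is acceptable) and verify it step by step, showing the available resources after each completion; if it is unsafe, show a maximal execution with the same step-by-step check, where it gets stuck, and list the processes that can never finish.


SAFE — a valid safe sequence is T5, T4, T3, T8, T7.
Key observation: the order's first zero-slack moment is T5 ((1, 0, 0, 0) needed, (1, 0, 1, 0) free — a requested resource with nothing to spare).
Walking it through:
  pool = (1, 0, 1, 0)
  run T5 (needs (1, 0, 0, 0), free (1, 0, 1, 0)); after release of (0, 1, 0, 1) the pool is (1, 1, 1, 1)
  run T4 (needs (1, 1, 0, 1), free (1, 1, 1, 1)); after release of (2, 1, 0, 1) the pool is (3, 2, 1, 2)
  run T3 (needs (3, 1, 1, 2), free (3, 2, 1, 2)); after release of (1, 1, 0, 0) the pool is (4, 3, 1, 2)
  run T8 (needs (3, 3, 0, 1), free (4, 3, 1, 2)); after release of (2, 0, 3, 0) the pool is (6, 3, 4, 2)
  run T7 (needs (6, 1, 4, 1), free (6, 3, 4, 2)); after release of (0, 0, 1, 0) the pool is (6, 3, 5, 2)


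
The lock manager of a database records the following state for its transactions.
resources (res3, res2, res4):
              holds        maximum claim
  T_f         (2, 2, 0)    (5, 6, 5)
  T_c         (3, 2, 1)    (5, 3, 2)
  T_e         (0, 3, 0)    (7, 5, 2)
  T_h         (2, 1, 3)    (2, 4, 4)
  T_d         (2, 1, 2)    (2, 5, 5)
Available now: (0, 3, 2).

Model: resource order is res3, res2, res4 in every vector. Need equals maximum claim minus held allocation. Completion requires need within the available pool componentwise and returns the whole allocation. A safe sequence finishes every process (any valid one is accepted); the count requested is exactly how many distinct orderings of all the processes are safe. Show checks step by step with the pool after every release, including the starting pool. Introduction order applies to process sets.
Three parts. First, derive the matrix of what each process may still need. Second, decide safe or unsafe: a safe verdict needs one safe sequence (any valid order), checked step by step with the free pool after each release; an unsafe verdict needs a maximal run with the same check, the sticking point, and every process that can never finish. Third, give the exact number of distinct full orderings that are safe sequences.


(1) Remaining need (order res3, res2, res4):
  T_f: (3, 4, 5)
  T_c: (2, 1, 1)
  T_e: (7, 2, 2)
  T_h: (0, 3, 1)
  T_d: (0, 4, 3)
(2) SAFE. One safe sequence: T_h, T_c, T_d, T_e, T_f.
Key observation: T_h is the earliest step where a requested resource binds exactly: need (0, 3, 1), pool (0, 3, 2) at its turn.
Verifying each step:
  pool = (0, 3, 2)
  run T_h (needs (0, 3, 1), free (0, 3, 2)); after release of (2, 1, 3) the pool is (2, 4, 5)
  run T_c (needs (2, 1, 1), free (2, 4, 5)); after release of (3, 2, 1) the pool is (5, 6, 6)
  run T_d (needs (0, 4, 3), free (5, 6, 6)); after release of (2, 1, 2) the pool is (7, 7, 8)
  run T_e (needs (7, 2, 2), free (7, 7, 8)); after release of (0, 3, 0) the pool is (7, 10, 8)
  run T_f (needs (3, 4, 5), free (7, 10, 8)); after release of (2, 2, 0) the pool is (9, 12, 8)
(3) The exact count: 7 of the possible complete orderings are safe sequences.


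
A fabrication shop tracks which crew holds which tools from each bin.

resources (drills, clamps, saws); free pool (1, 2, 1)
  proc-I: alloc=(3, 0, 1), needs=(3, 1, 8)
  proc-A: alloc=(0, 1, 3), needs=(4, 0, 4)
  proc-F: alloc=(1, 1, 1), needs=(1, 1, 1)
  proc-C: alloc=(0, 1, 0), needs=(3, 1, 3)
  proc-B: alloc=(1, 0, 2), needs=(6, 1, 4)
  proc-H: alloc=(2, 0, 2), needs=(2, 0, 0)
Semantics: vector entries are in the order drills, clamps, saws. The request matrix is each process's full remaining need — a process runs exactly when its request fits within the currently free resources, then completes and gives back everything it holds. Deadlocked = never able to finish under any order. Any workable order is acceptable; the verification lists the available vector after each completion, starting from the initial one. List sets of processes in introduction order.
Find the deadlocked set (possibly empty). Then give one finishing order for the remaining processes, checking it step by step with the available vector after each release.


Deadlocked set: proc-I and proc-B.
Key observation: after proc-F, proc-H, proc-C, proc-A the pool peaks at (4, 5, 7), and each blocked process is short somewhere: proc-I on saws; proc-B on drills.
One completion order for the rest: proc-F, proc-H, proc-C, proc-A. Check, step by step:
  pool = (1, 2, 1)
  proc-F: need (1, 1, 1) fits (1, 2, 1); releases (1, 1, 1), pool now (2, 3, 2)
  proc-H: need (2, 0, 0) fits (2, 3, 2); releases (2, 0, 2), pool now (4, 3, 4)
  proc-C: need (3, 1, 3) fits (4, 3, 4); releases (0, 1, 0), pool now (4, 4, 4)
  proc-A: need (4, 0, 4) fits (4, 4, 4); releases (0, 1, 3), pool now (4, 5, 7)
The blocked processes can never fit:
  blocked: proc-I wants (3, 1, 8), pool (4, 5, 7) — not enough saws
  blocked: proc-B wants (6, 1, 4), pool (4, 5, 7) — not enough drills


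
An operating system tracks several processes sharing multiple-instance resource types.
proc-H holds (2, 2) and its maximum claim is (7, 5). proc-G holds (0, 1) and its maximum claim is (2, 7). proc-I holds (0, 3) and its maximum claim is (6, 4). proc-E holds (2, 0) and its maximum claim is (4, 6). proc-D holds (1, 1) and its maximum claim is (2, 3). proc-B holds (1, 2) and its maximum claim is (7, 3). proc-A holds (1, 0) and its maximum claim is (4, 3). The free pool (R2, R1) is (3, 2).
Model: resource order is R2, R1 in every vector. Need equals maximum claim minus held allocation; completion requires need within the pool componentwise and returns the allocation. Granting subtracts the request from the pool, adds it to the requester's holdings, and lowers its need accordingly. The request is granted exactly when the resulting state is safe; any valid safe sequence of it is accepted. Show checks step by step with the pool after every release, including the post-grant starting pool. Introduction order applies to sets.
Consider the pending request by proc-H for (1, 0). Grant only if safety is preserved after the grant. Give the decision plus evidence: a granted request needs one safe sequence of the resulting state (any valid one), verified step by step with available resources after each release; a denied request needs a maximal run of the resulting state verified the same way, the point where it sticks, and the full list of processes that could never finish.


GRANT — the state after the grant stays safe, e.g. via proc-D, proc-A, proc-H, proc-I, proc-E, proc-B, proc-G.
Key observation: the transfer keeps a workable pool ((2, 2)); proc-D starts the safe sequence.
Step-by-step check of the post-grant state:
  pool = (2, 2)
  proc-D needs (1, 2) <= (2, 2) -> finishes; pool += (1, 1) = (3, 3)
  proc-A needs (3, 3) <= (3, 3) -> finishes; pool += (1, 0) = (4, 3)
  proc-H needs (4, 3) <= (4, 3) -> finishes; pool += (3, 2) = (7, 5)
  proc-I needs (6, 1) <= (7, 5) -> finishes; pool += (0, 3) = (7, 8)
  proc-E needs (2, 6) <= (7, 8) -> finishes; pool += (2, 0) = (9, 8)
  proc-B needs (6, 1) <= (9, 8) -> finishes; pool += (1, 2) = (10, 10)
  proc-G needs (2, 6) <= (10, 10) -> finishes; pool += (0, 1) = (10, 11)


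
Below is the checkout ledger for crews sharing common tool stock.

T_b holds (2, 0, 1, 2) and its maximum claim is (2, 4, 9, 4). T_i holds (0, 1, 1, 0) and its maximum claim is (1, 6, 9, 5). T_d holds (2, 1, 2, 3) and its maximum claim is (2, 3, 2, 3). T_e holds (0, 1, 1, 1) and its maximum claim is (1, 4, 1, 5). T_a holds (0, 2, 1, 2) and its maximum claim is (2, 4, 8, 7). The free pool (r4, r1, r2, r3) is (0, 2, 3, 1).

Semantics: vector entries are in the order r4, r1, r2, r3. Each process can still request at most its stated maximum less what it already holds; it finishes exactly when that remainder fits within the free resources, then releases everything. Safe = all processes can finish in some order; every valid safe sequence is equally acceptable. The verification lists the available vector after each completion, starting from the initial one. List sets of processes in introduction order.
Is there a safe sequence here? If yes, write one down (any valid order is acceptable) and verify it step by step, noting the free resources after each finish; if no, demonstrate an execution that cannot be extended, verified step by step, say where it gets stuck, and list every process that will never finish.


UNSAFE — no complete ordering exists.
Key observation: after T_d, T_e complete, (2, 4, 6, 5) is the best the pool ever gets, yet each leftover process wants more r2.
The run T_d, T_e cannot be extended any further. Check, step by step:
  pool = (0, 2, 3, 1)
  T_d needs (0, 2, 0, 0) <= (0, 2, 3, 1) -> finishes; pool += (2, 1, 2, 3) = (2, 3, 5, 4)
  T_e needs (1, 3, 0, 4) <= (2, 3, 5, 4) -> finishes; pool += (0, 1, 1, 1) = (2, 4, 6, 5)
  T_b cannot run: need (0, 4, 8, 2) vs free (2, 4, 6, 5) (insufficient r2)
  T_i cannot run: need (1, 5, 8, 5) vs free (2, 4, 6, 5) (insufficient r1 and r2)
  T_a cannot run: need (2, 2, 7, 5) vs free (2, 4, 6, 5) (insufficient r2)
Never able to finish: T_b, T_i and T_a.


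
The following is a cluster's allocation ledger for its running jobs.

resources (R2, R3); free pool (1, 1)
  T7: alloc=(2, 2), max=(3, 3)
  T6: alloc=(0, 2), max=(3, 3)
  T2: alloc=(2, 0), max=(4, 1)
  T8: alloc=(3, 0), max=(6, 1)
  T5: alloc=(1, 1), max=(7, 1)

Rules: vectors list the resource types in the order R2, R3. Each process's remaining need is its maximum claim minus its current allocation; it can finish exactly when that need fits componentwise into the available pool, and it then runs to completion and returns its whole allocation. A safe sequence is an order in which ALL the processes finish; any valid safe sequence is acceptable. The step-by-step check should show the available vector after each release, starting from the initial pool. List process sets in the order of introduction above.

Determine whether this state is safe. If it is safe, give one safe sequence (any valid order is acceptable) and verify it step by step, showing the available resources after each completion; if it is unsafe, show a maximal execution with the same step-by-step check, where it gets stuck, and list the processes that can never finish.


SAFE, for example via the order T7, T2, T6, T8, T5.
Key observation: T7 marks the first exact bind of the order: its need (1, 1) fits the free (1, 1) with zero slack on a requested resource.
Step-by-step check:
  pool = (1, 1)
  T7: need (1, 1) fits (1, 1); releases (2, 2), pool now (3, 3)
  T2: need (2, 1) fits (3, 3); releases (2, 0), pool now (5, 3)
  T6: need (3, 1) fits (5, 3); releases (0, 2), pool now (5, 5)
  T8: need (3, 1) fits (5, 5); releases (3, 0), pool now (8, 5)
  T5: need (6, 0) fits (8, 5); releases (1, 1), pool now (9, 6)


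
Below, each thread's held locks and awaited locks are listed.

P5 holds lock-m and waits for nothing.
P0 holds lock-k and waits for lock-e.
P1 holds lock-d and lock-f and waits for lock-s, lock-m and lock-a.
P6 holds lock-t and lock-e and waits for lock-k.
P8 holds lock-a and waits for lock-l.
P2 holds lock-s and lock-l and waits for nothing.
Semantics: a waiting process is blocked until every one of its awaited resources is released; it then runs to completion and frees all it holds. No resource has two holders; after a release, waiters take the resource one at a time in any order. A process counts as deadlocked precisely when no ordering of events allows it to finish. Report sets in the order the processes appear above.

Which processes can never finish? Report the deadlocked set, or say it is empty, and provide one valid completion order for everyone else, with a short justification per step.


Deadlocked set: P0 and P6.
Key observation: along P0 -> P6 -> P0, each member waits on what the next one holds — a deadlock; no other process is dragged down with it.
A valid finishing order for the others: P5, P2, P8, P1.
Verifying each step:
  P5: no waits; runs immediately, freeing lock-m
  P2: no waits; runs immediately, freeing lock-s and lock-l
  run P8 (all its waits — lock-l — are resolved); releases lock-a
  run P1 (all its waits — lock-s, lock-m and lock-a — are resolved); releases lock-d and lock-f


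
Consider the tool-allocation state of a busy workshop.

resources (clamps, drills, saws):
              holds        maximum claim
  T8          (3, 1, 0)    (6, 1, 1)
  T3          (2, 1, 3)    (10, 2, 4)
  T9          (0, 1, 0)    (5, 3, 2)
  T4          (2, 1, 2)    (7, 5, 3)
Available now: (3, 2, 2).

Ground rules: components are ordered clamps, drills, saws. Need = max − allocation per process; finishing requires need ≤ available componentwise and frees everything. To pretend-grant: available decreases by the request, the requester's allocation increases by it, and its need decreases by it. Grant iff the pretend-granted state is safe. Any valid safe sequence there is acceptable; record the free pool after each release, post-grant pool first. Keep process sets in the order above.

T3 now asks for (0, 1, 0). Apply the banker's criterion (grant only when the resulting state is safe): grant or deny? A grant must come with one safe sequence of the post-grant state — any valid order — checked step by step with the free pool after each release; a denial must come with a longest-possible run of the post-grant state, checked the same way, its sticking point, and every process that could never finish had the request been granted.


DENY — the pretend-granted state is unsafe.
Key observation: after T8, T9 the pool peaks at (6, 3, 2), and each blocked process is short somewhere: T3 on clamps; T4 on drills.
On the post-grant state, T8, T9 is a maximal run — nothing extends it. Verifying each step:
  pool = (3, 1, 2)
  T8 needs (3, 0, 1) <= (3, 1, 2) -> finishes; pool += (3, 1, 0) = (6, 2, 2)
  T9 needs (5, 2, 2) <= (6, 2, 2) -> finishes; pool += (0, 1, 0) = (6, 3, 2)
  blocked: T3 wants (8, 0, 1), pool (6, 3, 2) — not enough clamps
  blocked: T4 wants (5, 4, 1), pool (6, 3, 2) — not enough drills
Processes that could never finish after the grant: T3 and T4.


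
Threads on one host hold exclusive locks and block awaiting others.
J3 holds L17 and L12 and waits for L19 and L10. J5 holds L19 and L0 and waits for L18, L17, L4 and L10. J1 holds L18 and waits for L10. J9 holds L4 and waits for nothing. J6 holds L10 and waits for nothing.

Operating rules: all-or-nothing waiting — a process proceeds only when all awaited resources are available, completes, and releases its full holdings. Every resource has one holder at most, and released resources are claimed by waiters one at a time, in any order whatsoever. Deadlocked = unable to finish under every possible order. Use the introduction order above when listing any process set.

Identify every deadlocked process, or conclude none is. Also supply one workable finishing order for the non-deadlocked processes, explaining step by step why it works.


Deadlocked: J3 and J5.
Key observation: the waits loop around J3 -> J5 -> J3 with no way out; no other process is dragged down with it.
A valid finishing order for the others: J9, J6, J1.
Check, step by step:
  J9: no waits; runs immediately, freeing L4
  J6: no waits; runs immediately, freeing L10
  J1: everything it awaited (L10) is free; runs, freeing L18


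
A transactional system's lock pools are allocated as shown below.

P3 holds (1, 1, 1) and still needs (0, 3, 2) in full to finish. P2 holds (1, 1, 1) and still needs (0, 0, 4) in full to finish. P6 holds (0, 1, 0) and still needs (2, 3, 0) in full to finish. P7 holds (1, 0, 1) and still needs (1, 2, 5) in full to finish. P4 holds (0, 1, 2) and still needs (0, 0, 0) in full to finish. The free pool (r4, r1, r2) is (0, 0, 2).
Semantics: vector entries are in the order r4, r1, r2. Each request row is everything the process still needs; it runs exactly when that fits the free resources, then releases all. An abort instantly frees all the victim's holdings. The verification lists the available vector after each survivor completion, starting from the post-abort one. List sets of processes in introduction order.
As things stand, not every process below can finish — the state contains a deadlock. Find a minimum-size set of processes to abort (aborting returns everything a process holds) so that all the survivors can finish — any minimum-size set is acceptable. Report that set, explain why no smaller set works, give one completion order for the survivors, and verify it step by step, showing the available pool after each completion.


Minimum abort set: P6.
Key observation: P3 had no path to completion before; after the abort of P6 ((0, 1, 0) returned), step 4 is where it fits.
Why nothing smaller works: aborting no one leaves the state deadlocked as given.
Survivors finish in the order: P4, P2, P7, P3. Verifying each step (pool after the aborts first):
  pool = (0, 1, 2)
  P4 needs (0, 0, 0) <= (0, 1, 2) -> finishes; pool += (0, 1, 2) = (0, 2, 4)
  P2 needs (0, 0, 4) <= (0, 2, 4) -> finishes; pool += (1, 1, 1) = (1, 3, 5)
  P7 needs (1, 2, 5) <= (1, 3, 5) -> finishes; pool += (1, 0, 1) = (2, 3, 6)
  P3 needs (0, 3, 2) <= (2, 3, 6) -> finishes; pool += (1, 1, 1) = (3, 4, 7)


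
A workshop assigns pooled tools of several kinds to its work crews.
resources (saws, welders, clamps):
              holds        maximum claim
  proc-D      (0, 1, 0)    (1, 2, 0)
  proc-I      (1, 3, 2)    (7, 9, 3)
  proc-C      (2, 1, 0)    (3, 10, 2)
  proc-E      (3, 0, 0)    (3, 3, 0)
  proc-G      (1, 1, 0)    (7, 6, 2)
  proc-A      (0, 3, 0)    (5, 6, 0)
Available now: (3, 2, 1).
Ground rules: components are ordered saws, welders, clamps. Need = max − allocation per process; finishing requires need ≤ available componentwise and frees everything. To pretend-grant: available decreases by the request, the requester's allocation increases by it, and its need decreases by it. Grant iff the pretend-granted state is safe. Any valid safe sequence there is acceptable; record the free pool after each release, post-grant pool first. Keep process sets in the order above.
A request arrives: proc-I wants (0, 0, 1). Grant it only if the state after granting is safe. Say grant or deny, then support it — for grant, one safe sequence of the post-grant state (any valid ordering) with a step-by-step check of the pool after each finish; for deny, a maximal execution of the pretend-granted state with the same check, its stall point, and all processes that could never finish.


GRANT. The post-grant state is safe; one safe sequence: proc-D, proc-E, proc-A, proc-I, proc-C, proc-G.
Key observation: (3, 2, 0) free after granting still covers proc-D first, and each release covers the next.
Step-by-step check of the post-grant state:
  pool = (3, 2, 0)
  proc-D needs (1, 1, 0) <= (3, 2, 0) -> finishes; pool += (0, 1, 0) = (3, 3, 0)
  proc-E needs (0, 3, 0) <= (3, 3, 0) -> finishes; pool += (3, 0, 0) = (6, 3, 0)
  proc-A needs (5, 3, 0) <= (6, 3, 0) -> finishes; pool += (0, 3, 0) = (6, 6, 0)
  proc-I needs (6, 6, 0) <= (6, 6, 0) -> finishes; pool += (1, 3, 3) = (7, 9, 3)
  proc-C needs (1, 9, 2) <= (7, 9, 3) -> finishes; pool += (2, 1, 0) = (9, 10, 3)
  proc-G needs (6, 5, 2) <= (9, 10, 3) -> finishes; pool += (1, 1, 0) = (10, 11, 3)


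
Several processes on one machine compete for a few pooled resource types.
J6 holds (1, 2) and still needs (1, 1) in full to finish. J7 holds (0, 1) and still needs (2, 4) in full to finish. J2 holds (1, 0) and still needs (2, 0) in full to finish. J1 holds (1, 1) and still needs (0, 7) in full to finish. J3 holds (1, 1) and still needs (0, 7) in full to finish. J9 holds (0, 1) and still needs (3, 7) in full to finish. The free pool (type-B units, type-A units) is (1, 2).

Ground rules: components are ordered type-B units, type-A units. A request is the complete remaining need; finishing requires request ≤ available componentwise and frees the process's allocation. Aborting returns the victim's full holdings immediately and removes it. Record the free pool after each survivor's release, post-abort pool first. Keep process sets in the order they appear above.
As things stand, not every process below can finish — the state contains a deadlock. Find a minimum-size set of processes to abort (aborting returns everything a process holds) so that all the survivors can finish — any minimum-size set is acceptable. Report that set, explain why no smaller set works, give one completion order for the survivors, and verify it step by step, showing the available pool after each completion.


Minimum abort set: J1 and J3.
Key observation: the returned (2, 2) from J1 and J3 is what brings J9 — unrunnable before, under any order — into play at step 4.
Minimality, checking each single-abort alternative: J6 alone leaves J1 blocked (short on type-A units); J7 alone leaves J1 blocked (short on type-A units); J2 alone leaves J1 blocked (short on type-A units); J1 alone leaves J3 blocked (short on type-A units); J3 alone leaves J1 blocked (short on type-A units); J9 alone leaves J1 blocked (short on type-A units).
Survivors finish in the order: J6, J7, J2, J9. Walking it through (pool after the aborts first):
  pool = (3, 4)
  J6: need (1, 1) fits (3, 4); releases (1, 2), pool now (4, 6)
  J7: need (2, 4) fits (4, 6); releases (0, 1), pool now (4, 7)
  J2: need (2, 0) fits (4, 7); releases (1, 0), pool now (5, 7)
  J9: need (3, 7) fits (5, 7); releases (0, 1), pool now (5, 8)


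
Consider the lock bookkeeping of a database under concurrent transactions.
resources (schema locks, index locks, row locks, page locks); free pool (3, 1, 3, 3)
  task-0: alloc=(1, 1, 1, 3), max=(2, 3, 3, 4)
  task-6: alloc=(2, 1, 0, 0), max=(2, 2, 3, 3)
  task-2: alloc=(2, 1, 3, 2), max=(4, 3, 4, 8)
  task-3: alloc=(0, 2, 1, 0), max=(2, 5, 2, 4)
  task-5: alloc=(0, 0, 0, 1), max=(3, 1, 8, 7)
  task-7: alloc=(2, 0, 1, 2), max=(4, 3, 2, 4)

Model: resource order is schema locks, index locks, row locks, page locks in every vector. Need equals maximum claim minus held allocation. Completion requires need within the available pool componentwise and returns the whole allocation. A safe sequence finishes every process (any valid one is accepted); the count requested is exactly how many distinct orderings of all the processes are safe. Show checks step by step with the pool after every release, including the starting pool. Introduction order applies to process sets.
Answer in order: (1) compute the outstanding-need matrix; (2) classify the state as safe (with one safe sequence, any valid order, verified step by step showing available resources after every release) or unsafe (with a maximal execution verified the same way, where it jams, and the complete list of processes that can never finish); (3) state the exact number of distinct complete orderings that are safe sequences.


(1) Outstanding need per process (order schema locks, index locks, row locks, page locks):
  task-0: (1, 2, 2, 1)
  task-6: (0, 1, 3, 3)
  task-2: (2, 2, 1, 6)
  task-3: (2, 3, 1, 4)
  task-5: (3, 1, 8, 6)
  task-7: (2, 3, 1, 2)
(2) SAFE. One safe sequence: task-6, task-0, task-2, task-7, task-3, task-5.
Key observation: at task-6 the run first touches a limit — (0, 1, 3, 3) against (3, 1, 3, 3), exact on a resource it actually requests.
Verifying each step:
  pool = (3, 1, 3, 3)
  run task-6 (needs (0, 1, 3, 3), free (3, 1, 3, 3)); after release of (2, 1, 0, 0) the pool is (5, 2, 3, 3)
  run task-0 (needs (1, 2, 2, 1), free (5, 2, 3, 3)); after release of (1, 1, 1, 3) the pool is (6, 3, 4, 6)
  run task-2 (needs (2, 2, 1, 6), free (6, 3, 4, 6)); after release of (2, 1, 3, 2) the pool is (8, 4, 7, 8)
  run task-7 (needs (2, 3, 1, 2), free (8, 4, 7, 8)); after release of (2, 0, 1, 2) the pool is (10, 4, 8, 10)
  run task-3 (needs (2, 3, 1, 4), free (10, 4, 8, 10)); after release of (0, 2, 1, 0) the pool is (10, 6, 9, 10)
  run task-5 (needs (3, 1, 8, 6), free (10, 6, 9, 10)); after release of (0, 0, 0, 1) the pool is (10, 6, 9, 11)
(3) The exact count: 10 of the possible complete orderings are safe sequences.


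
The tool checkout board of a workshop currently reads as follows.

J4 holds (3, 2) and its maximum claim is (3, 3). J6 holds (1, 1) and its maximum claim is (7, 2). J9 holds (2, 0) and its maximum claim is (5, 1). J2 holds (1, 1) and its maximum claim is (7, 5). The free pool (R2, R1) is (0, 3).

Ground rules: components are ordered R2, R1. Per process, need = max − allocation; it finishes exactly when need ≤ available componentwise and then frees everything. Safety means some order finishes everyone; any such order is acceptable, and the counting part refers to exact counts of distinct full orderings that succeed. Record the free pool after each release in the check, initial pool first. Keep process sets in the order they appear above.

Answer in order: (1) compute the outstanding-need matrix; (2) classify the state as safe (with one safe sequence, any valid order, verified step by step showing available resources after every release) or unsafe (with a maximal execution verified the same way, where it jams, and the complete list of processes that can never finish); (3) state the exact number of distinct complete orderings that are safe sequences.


(1) Need matrix, components ordered R2, R1:
  J4: (0, 1)
  J6: (6, 1)
  J9: (3, 1)
  J2: (6, 4)
(2) UNSAFE.
Key observation: no order helps: past J4, J9, the free pool tops out at (5, 5), below what each blocked process needs in R2.
A maximal execution: J4, J9 — then nothing else fits. Verifying each step:
  pool = (0, 3)
  run J4 (needs (0, 1), free (0, 3)); after release of (3, 2) the pool is (3, 5)
  run J9 (needs (3, 1), free (3, 5)); after release of (2, 0) the pool is (5, 5)
  J6 cannot run: need (6, 1) vs free (5, 5) (insufficient R2)
  J2 cannot run: need (6, 4) vs free (5, 5) (insufficient R2)
Never able to finish: J6 and J2.
(3) Exactly 0 of the possible complete orderings are safe sequences.


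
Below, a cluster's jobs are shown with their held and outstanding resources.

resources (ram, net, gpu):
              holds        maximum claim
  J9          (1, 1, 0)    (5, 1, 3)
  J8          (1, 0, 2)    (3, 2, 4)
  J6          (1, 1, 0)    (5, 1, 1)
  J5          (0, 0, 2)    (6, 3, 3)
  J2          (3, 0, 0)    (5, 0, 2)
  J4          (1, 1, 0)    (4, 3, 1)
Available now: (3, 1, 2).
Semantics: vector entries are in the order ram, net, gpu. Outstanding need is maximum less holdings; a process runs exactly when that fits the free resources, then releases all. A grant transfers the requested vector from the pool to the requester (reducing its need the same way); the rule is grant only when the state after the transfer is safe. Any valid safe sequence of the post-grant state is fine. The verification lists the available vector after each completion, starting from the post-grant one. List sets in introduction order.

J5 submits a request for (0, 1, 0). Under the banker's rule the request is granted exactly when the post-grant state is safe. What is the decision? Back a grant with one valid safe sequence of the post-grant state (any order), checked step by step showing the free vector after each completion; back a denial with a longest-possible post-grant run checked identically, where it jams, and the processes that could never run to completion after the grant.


DENY. Granting would leave the state unsafe.
Key observation: after J2, J6 the pool peaks at (7, 1, 2), and each blocked process is short somewhere: J9 on gpu; J8 on net; J5 on net; J4 on net.
After a pretend grant, a maximal execution: J2, J6 — then nothing else fits. Verifying each step:
  pool = (3, 0, 2)
  J2 needs (2, 0, 2) <= (3, 0, 2) -> finishes; pool += (3, 0, 0) = (6, 0, 2)
  J6 needs (4, 0, 1) <= (6, 0, 2) -> finishes; pool += (1, 1, 0) = (7, 1, 2)
  blocked: J9 wants (4, 0, 3), pool (7, 1, 2) — not enough gpu
  blocked: J8 wants (2, 2, 2), pool (7, 1, 2) — not enough net
  blocked: J5 wants (6, 2, 1), pool (7, 1, 2) — not enough net
  blocked: J4 wants (3, 2, 1), pool (7, 1, 2) — not enough net
Processes that could never finish after the grant: J9, J8, J5 and J4.


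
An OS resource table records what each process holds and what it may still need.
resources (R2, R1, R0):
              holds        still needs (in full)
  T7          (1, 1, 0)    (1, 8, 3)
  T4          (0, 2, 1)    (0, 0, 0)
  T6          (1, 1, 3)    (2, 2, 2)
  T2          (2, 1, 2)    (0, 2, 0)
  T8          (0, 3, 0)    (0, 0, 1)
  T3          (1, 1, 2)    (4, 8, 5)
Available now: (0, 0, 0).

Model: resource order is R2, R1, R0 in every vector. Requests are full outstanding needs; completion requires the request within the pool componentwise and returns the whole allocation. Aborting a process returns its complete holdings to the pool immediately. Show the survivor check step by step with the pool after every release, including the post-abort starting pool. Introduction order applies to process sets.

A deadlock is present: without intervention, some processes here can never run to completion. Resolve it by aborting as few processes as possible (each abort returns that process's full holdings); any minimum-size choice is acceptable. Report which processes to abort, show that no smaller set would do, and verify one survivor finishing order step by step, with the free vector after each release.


Minimum abort set: T3.
Key observation: before aborting T3, T7 was permanently blocked — no order could ever run it; afterwards it completes at step 5.
Minimality: the empty abort set fails — the state is deadlocked as it stands.
The survivors complete as T8, T4, T2, T6, T7. Check, step by step (starting from the post-abort pool):
  pool = (1, 1, 2)
  T8: need (0, 0, 1) fits (1, 1, 2); releases (0, 3, 0), pool now (1, 4, 2)
  T4: need (0, 0, 0) fits (1, 4, 2); releases (0, 2, 1), pool now (1, 6, 3)
  T2: need (0, 2, 0) fits (1, 6, 3); releases (2, 1, 2), pool now (3, 7, 5)
  T6: need (2, 2, 2) fits (3, 7, 5); releases (1, 1, 3), pool now (4, 8, 8)
  T7: need (1, 8, 3) fits (4, 8, 8); releases (1, 1, 0), pool now (5, 9, 8)


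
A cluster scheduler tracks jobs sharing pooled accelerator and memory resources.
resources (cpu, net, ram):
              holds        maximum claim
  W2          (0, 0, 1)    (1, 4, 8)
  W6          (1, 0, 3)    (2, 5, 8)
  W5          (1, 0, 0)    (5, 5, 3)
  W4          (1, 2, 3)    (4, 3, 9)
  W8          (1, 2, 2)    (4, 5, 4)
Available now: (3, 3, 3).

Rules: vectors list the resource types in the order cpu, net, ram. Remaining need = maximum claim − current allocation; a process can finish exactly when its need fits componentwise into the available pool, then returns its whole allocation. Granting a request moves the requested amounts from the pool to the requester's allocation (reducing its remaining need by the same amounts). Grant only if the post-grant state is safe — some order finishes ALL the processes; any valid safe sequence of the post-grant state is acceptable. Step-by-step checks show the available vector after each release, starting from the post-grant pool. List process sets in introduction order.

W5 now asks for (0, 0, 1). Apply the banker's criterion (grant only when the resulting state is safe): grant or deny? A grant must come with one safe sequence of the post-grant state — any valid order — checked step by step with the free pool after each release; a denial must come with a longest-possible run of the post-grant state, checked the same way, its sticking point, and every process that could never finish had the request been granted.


GRANT: granting preserves safety; a valid post-grant sequence is W8, W5, W6, W2, W4.
Key observation: even at the reduced pool (3, 3, 2), W8 fits immediately, so safety survives the grant.
Verifying the post-grant state step by step:
  pool = (3, 3, 2)
  W8 needs (3, 3, 2) <= (3, 3, 2) -> finishes; pool += (1, 2, 2) = (4, 5, 4)
  W5 needs (4, 5, 2) <= (4, 5, 4) -> finishes; pool += (1, 0, 1) = (5, 5, 5)
  W6 needs (1, 5, 5) <= (5, 5, 5) -> finishes; pool += (1, 0, 3) = (6, 5, 8)
  W2 needs (1, 4, 7) <= (6, 5, 8) -> finishes; pool += (0, 0, 1) = (6, 5, 9)
  W4 needs (3, 1, 6) <= (6, 5, 9) -> finishes; pool += (1, 2, 3) = (7, 7, 12)


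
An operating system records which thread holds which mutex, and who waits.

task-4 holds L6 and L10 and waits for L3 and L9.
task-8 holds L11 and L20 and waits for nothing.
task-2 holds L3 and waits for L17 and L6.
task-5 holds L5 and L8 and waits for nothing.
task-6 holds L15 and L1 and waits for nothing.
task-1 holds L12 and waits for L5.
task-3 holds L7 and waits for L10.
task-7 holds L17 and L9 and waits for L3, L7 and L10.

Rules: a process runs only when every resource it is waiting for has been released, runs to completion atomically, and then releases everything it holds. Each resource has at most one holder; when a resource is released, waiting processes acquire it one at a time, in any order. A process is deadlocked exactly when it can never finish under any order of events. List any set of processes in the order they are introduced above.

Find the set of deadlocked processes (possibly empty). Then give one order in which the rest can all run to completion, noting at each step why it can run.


Deadlocked: task-4, task-2, task-3 and task-7.
Key observation: task-4 -> task-2 -> task-4 is a circular wait — nothing in it can go first; task-3 and task-7 are caught in further circular waits.
The rest can finish in the order task-5, task-8, task-1, task-6.
Check, step by step:
  task-5: no waits; runs immediately, freeing L5 and L8
  task-8: no waits; runs immediately, freeing L11 and L20
  run task-1 (all its waits — L5 — are resolved); releases L12
  task-6: no waits; runs immediately, freeing L15 and L1


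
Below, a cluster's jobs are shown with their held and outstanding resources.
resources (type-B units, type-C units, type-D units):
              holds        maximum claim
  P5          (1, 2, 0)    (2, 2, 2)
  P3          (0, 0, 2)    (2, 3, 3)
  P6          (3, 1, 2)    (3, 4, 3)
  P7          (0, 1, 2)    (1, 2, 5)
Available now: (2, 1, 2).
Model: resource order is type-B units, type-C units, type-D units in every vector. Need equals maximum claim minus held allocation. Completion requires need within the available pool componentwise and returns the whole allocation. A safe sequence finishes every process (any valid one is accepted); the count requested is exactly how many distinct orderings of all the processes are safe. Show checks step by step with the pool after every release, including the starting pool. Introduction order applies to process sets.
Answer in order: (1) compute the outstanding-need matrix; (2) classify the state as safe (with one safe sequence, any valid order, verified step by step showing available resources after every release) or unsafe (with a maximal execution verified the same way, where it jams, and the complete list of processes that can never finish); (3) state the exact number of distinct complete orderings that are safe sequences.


(1) Need matrix, components ordered type-B units, type-C units, type-D units:
  P5: (1, 0, 2)
  P3: (2, 3, 1)
  P6: (0, 3, 1)
  P7: (1, 1, 3)
(2) SAFE — a valid safe sequence is P5, P6, P7, P3.
Key observation: P5 is the earliest step where a requested resource binds exactly: need (1, 0, 2), pool (2, 1, 2) at its turn.
Walking it through:
  pool = (2, 1, 2)
  P5: need (1, 0, 2) fits (2, 1, 2); releases (1, 2, 0), pool now (3, 3, 2)
  P6: need (0, 3, 1) fits (3, 3, 2); releases (3, 1, 2), pool now (6, 4, 4)
  P7: need (1, 1, 3) fits (6, 4, 4); releases (0, 1, 2), pool now (6, 5, 6)
  P3: need (2, 3, 1) fits (6, 5, 6); releases (0, 0, 2), pool now (6, 5, 8)
(3) The exact count: 4 of the possible complete orderings are safe sequences.


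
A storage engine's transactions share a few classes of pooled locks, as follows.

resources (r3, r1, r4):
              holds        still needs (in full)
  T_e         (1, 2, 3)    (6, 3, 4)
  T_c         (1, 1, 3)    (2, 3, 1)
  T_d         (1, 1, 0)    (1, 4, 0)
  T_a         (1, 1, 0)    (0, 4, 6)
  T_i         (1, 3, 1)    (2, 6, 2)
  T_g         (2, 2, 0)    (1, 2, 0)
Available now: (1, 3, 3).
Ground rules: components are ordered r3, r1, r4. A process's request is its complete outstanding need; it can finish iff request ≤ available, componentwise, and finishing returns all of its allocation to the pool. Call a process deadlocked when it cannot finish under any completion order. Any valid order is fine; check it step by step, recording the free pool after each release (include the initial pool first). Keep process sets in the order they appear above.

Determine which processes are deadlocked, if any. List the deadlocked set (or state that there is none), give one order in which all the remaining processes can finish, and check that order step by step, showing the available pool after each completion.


No process is deadlocked.
Key observation: the pool covers T_g at once, and every later process fits after earlier releases.
The rest can finish in the order T_g, T_c, T_a, T_i, T_e, T_d. Check, step by step:
  pool = (1, 3, 3)
  T_g needs (1, 2, 0) <= (1, 3, 3) -> finishes; pool += (2, 2, 0) = (3, 5, 3)
  T_c needs (2, 3, 1) <= (3, 5, 3) -> finishes; pool += (1, 1, 3) = (4, 6, 6)
  T_a needs (0, 4, 6) <= (4, 6, 6) -> finishes; pool += (1, 1, 0) = (5, 7, 6)
  T_i needs (2, 6, 2) <= (5, 7, 6) -> finishes; pool += (1, 3, 1) = (6, 10, 7)
  T_e needs (6, 3, 4) <= (6, 10, 7) -> finishes; pool += (1, 2, 3) = (7, 12, 10)
  T_d needs (1, 4, 0) <= (7, 12, 10) -> finishes; pool += (1, 1, 0) = (8, 13, 10)


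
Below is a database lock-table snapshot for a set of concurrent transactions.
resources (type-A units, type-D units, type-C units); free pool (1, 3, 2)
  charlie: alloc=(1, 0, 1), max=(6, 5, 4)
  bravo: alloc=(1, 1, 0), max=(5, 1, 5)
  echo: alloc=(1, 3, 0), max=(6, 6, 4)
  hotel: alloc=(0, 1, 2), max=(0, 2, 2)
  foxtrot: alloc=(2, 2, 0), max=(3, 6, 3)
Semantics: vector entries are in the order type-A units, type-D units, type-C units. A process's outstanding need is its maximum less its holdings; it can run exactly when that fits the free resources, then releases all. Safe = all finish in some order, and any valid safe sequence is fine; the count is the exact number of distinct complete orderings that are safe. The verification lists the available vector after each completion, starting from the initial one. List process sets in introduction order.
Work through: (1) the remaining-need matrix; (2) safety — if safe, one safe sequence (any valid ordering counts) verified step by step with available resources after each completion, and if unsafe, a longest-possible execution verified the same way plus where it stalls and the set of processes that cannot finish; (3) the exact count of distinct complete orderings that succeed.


(1) Outstanding need per process (order type-A units, type-D units, type-C units):
  charlie: (5, 5, 3)
  bravo: (4, 0, 5)
  echo: (5, 3, 4)
  hotel: (0, 1, 0)
  foxtrot: (1, 4, 3)
(2) UNSAFE.
Key observation: the pool after hotel, foxtrot is (3, 6, 4); every surviving request exceeds it in type-A units, so progress ends there.
The run hotel, foxtrot cannot be extended any further. Walking it through:
  pool = (1, 3, 2)
  hotel needs (0, 1, 0) <= (1, 3, 2) -> finishes; pool += (0, 1, 2) = (1, 4, 4)
  foxtrot needs (1, 4, 3) <= (1, 4, 4) -> finishes; pool += (2, 2, 0) = (3, 6, 4)
  charlie still needs (5, 5, 3) but only (3, 6, 4) is free — short on type-A units
  bravo still needs (4, 0, 5) but only (3, 6, 4) is free — short on type-A units and type-C units
  echo still needs (5, 3, 4) but only (3, 6, 4) is free — short on type-A units
Processes that can never finish: charlie, bravo and echo.
(3) The exact count: 0 of the possible complete orderings are safe sequences.
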